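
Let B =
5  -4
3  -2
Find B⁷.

tr B = 3 and det B = 2, so the characteristic polynomial is λ² − (3)λ + (2) with roots 1 and 2.
Eigenvectors give P = [[1, 4], [1, 3]] with P⁻¹ = [[-3, 4], [1, -1]], and B = P·diag(1, 2)·P⁻¹.
Then B⁷ = P·diag(1, 128)·P⁻¹ = [[1, 512], [1, 384]] · [[-3, 4], [1, -1]] = [[509, -508], [381, -380]].

[[509, -508], [381, -380]]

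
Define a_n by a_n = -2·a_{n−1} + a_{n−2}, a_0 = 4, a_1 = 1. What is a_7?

With companion matrix C = [[-2, 1], [1, 0]], [a_n, a_{n−1}]ᵀ = C·[a_{n−1}, a_{n−2}]ᵀ, so [a_7, a_6]ᵀ = C⁶·[a_1, a_0]ᵀ.
C⁶ = [[169, -70], [-70, 29]], giving [a_7, a_6]ᵀ = [[-111], [46]].

-111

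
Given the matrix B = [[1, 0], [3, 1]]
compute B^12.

[[1, 0], [36, 1]]

B = I + N where N = [[0, 0], [3, 0]] is strictly lower-triangular, so N^2 = 0.
(I + N)^12 = I + 12·N = [[1, 0], [36, 1]].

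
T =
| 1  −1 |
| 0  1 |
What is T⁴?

T = I + N where N = [[0, −1], [0, 0]] is strictly upper-triangular, so N² = 0.
(I + N)⁴ = I + 4·N = [[1, −4], [0, 1]].

[[1, −4], [0, 1]]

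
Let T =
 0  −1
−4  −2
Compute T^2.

[[4, 2], [8, 8]]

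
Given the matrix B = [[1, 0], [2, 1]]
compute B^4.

[[1, 0], [8, 1]]

B = I + N where N = [[0, 0], [2, 0]] is strictly lower-triangular, so N^2 = 0.
(I + N)^4 = I + 4·N = [[1, 0], [8, 1]].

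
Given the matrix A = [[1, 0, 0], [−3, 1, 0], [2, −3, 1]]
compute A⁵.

[[1, 0, 0], [−15, 1, 0], [100, −15, 1]]

A = I + N where N = [[0, 0, 0], [−3, 0, 0], [2, −3, 0]] is strictly lower-triangular, so N³ = 0.
(I + N)⁵ = I + 5·N + 10·N² = [[1, 0, 0], [−15, 1, 0], [100, −15, 1]].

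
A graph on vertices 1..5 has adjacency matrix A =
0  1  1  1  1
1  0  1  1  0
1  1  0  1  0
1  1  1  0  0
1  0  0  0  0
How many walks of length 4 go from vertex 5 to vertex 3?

8

The number of length-4 walks from vertex 5 to vertex 3 is entry (5,3) of A⁴, where A is the adjacency matrix.
A² = [[4, 2, 2, 2, 0], [2, 3, 2, 2, 1], [2, 2, 3, 2, 1], [2, 2, 2, 3, 1], [0, 1, 1, 1, 1]]
A³ = [[6, 8, 8, 8, 4], [8, 6, 7, 7, 2], [8, 7, 6, 7, 2], [8, 7, 7, 6, 2], [4, 2, 2, 2, 0]]
A⁴ = [[28, 22, 22, 22, 6], [22, 22, 21, 21, 8], [22, 21, 22, 21, 8], [22, 21, 21, 22, 8], [6, 8, 8, 8, 4]]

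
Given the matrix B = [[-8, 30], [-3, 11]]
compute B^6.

[[-566, 1890], [-189, 631]]

tr B = 3 and det B = 2, so the characteristic polynomial is λ² − (3)λ + (2) with roots 1 and 2.
Eigenvectors give P = [[10, 3], [3, 1]] with P⁻¹ = [[1, -3], [-3, 10]], and B = P·diag(1, 2)·P⁻¹.
Then B^6 = P·diag(1, 64)·P⁻¹ = [[10, 192], [3, 64]] · [[1, -3], [-3, 10]] = [[-566, 1890], [-189, 631]].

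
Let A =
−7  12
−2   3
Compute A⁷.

tr A = −4 and det A = 3, so the characteristic polynomial is λ² − (−4)λ + (3) with roots −1 and −3.
Eigenvectors give P = [[−2, −3], [−1, −1]] with P⁻¹ = [[1, −3], [−1, 2]], and A = P·diag(−1, −3)·P⁻¹.
Then A⁷ = P·diag(−1, −2187)·P⁻¹ = [[2, 6561], [1, 2187]] · [[1, −3], [−1, 2]] = [[−6559, 13116], [−2186, 4371]].

[[−6559, 13116], [−2186, 4371]]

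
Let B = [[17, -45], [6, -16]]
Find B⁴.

tr B = 1 and det B = -2, so the characteristic polynomial is λ² − (1)λ + (-2) with roots 2 and -1.
Eigenvectors give P = [[3, -5], [1, -2]] with P⁻¹ = [[2, -5], [1, -3]], and B = P·diag(2, -1)·P⁻¹.
Then B⁴ = P·diag(16, 1)·P⁻¹ = [[48, -5], [16, -2]] · [[2, -5], [1, -3]] = [[91, -225], [30, -74]].

[[91, -225], [30, -74]]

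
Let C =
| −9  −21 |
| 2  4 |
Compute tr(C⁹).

tr C = −5 and det C = 6, so the characteristic polynomial is λ² − (−5)λ + (6) with roots −2 and −3.
Eigenvectors give P = [[−3, 7], [1, −2]] with P⁻¹ = [[2, 7], [1, 3]], and C = P·diag(−2, −3)·P⁻¹.
Then C⁹ = P·diag(−512, −19683)·P⁻¹ = [[1536, −137781], [−512, 39366]] · [[2, 7], [1, 3]] = [[−134709, −402591], [38342, 114514]].

−20195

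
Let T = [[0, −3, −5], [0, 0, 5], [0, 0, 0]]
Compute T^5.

[[0, 0, 0], [0, 0, 0], [0, 0, 0]]

T is strictly triangular, hence nilpotent: T^3 = 0, so T^5 = 0.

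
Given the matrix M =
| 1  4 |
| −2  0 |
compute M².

[[−7, 4], [−2, −8]]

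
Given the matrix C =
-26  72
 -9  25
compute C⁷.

tr C = -1 and det C = -2, so the characteristic polynomial is λ² − (-1)λ + (-2) with roots -2 and 1.
Eigenvectors give P = [[3, -8], [1, -3]] with P⁻¹ = [[3, -8], [1, -3]], and C = P·diag(-2, 1)·P⁻¹.
Then C⁷ = P·diag(-128, 1)·P⁻¹ = [[-384, -8], [-128, -3]] · [[3, -8], [1, -3]] = [[-1160, 3096], [-387, 1033]].

[[-1160, 3096], [-387, 1033]]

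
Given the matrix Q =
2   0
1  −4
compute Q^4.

[[16, 0], [−40, 256]]

Q^2 = [[4, 0], [−2, 16]]
Q^3 = [[8, 0], [12, −64]]
Q^4 = [[16, 0], [−40, 256]]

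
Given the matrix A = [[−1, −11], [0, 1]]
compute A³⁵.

[[−1, −11], [0, 1]]

A² = I (check: tr A = 0 and det A = −1), so A³⁵ = A since 35 is odd.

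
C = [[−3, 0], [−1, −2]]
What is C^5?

tr C = −5 and det C = 6, so the characteristic polynomial is λ² − (−5)λ + (6) with roots −3 and −2.
Eigenvectors give P = [[1, 0], [1, 1]] with P⁻¹ = [[1, 0], [−1, 1]], and C = P·diag(−3, −2)·P⁻¹.
Then C^5 = P·diag(−243, −32)·P⁻¹ = [[−243, 0], [−243, −32]] · [[1, 0], [−1, 1]] = [[−243, 0], [−211, −32]].

[[−243, 0], [−211, −32]]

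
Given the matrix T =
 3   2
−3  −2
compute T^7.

[[3, 2], [−3, −2]]

T² = T (a projection; rank 1, trace 1), so T^7 = T.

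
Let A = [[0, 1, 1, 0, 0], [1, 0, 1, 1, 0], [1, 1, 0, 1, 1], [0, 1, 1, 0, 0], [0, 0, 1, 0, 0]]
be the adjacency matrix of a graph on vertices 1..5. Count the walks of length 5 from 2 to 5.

16

The number of length-5 walks from vertex 2 to vertex 5 is entry (2,5) of A⁵, where A is the adjacency matrix.
A² = [[2, 1, 1, 2, 1], [1, 3, 2, 1, 1], [1, 2, 4, 1, 0], [2, 1, 1, 2, 1], [1, 1, 0, 1, 1]]
A³ = [[2, 5, 6, 2, 1], [5, 4, 6, 5, 2], [6, 6, 4, 6, 4], [2, 5, 6, 2, 1], [1, 2, 4, 1, 0]]
A⁴ = [[11, 10, 10, 11, 6], [10, 16, 16, 10, 6], [10, 16, 22, 10, 4], [11, 10, 10, 11, 6], [6, 6, 4, 6, 4]]
A⁵ = [[20, 32, 38, 20, 10], [32, 36, 42, 32, 16], [38, 42, 40, 38, 22], [20, 32, 38, 20, 10], [10, 16, 22, 10, 4]]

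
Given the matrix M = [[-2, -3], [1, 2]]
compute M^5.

[[-2, -3], [1, 2]]

M² = I (check: tr M = 0 and det M = -1), so M^5 = M since 5 is odd.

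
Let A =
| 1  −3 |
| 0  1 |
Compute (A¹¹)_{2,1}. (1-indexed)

A = I + N where N = [[0, −3], [0, 0]] is strictly upper-triangular, so N² = 0.
(I + N)¹¹ = I + 11·N = [[1, −33], [0, 1]].

0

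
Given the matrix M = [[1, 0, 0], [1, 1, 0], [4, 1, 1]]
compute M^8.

M = I + N where N = [[0, 0, 0], [1, 0, 0], [4, 1, 0]] is strictly lower-triangular, so N^3 = 0.
(I + N)^8 = I + 8·N + 28·N^2 = [[1, 0, 0], [8, 1, 0], [60, 8, 1]].

[[1, 0, 0], [8, 1, 0], [60, 8, 1]]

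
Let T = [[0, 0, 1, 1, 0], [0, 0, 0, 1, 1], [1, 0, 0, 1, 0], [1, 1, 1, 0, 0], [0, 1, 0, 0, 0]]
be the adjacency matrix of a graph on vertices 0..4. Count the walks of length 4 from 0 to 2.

The number of length-4 walks from vertex 0 to vertex 2 is entry (0,2) of T^4, where T is the adjacency matrix.
T^2 = [[2, 1, 1, 1, 0], [1, 2, 1, 0, 0], [1, 1, 2, 1, 0], [1, 0, 1, 3, 1], [0, 0, 0, 1, 1]]
T^3 = [[2, 1, 3, 4, 1], [1, 0, 1, 4, 2], [3, 1, 2, 4, 1], [4, 4, 4, 2, 0], [1, 2, 1, 0, 0]]
T^4 = [[7, 5, 6, 6, 1], [5, 6, 5, 2, 0], [6, 5, 7, 6, 1], [6, 2, 6, 12, 4], [1, 0, 1, 4, 2]]

6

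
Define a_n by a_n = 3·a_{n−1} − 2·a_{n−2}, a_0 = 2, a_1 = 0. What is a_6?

−124

With companion matrix A = [[3, −2], [1, 0]], [a_n, a_{n−1}]ᵀ = A·[a_{n−1}, a_{n−2}]ᵀ, so [a_6, a_5]ᵀ = A⁵·[a_1, a_0]ᵀ.
A⁵ = [[63, −62], [31, −30]], giving [a_6, a_5]ᵀ = [[−124], [−60]].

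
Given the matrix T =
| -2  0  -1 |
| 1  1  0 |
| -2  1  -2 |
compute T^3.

T^2 = [[6, -1, 4], [-1, 1, -1], [9, -1, 6]]
T^3 = [[-21, 3, -14], [5, 0, 3], [-31, 5, -21]]

[[-21, 3, -14], [5, 0, 3], [-31, 5, -21]]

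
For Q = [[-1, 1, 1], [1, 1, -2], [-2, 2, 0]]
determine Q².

[[0, 2, -3], [4, -2, -1], [4, 0, -6]]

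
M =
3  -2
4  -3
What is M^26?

M² = I (check: tr M = 0 and det M = -1), so M^26 = I since 26 is even.

[[1, 0], [0, 1]]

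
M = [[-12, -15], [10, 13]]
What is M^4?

[[-114, -195], [130, 211]]

tr M = 1 and det M = -6, so the characteristic polynomial is λ² − (1)λ + (-6) with roots -2 and 3.
Eigenvectors give P = [[3, -1], [-2, 1]] with P⁻¹ = [[1, 1], [2, 3]], and M = P·diag(-2, 3)·P⁻¹.
Then M^4 = P·diag(16, 81)·P⁻¹ = [[48, -81], [-32, 81]] · [[1, 1], [2, 3]] = [[-114, -195], [130, 211]].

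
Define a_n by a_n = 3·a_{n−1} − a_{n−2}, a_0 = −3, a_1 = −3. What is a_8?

−1830

With companion matrix T = [[3, −1], [1, 0]], [a_n, a_{n−1}]ᵀ = T·[a_{n−1}, a_{n−2}]ᵀ, so [a_8, a_7]ᵀ = T⁷·[a_1, a_0]ᵀ.
T⁷ = [[987, −377], [377, −144]], giving [a_8, a_7]ᵀ = [[−1830], [−699]].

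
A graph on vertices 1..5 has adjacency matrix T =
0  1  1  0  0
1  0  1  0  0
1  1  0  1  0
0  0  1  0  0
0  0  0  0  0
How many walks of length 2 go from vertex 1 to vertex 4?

The number of length-2 walks from vertex 1 to vertex 4 is entry (1,4) of T^2, where T is the adjacency matrix.
T^2 = [[2, 1, 1, 1, 0], [1, 2, 1, 1, 0], [1, 1, 3, 0, 0], [1, 1, 0, 1, 0], [0, 0, 0, 0, 0]]

1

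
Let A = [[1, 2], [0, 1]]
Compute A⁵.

A = I + N where N = [[0, 2], [0, 0]] is strictly upper-triangular, so N² = 0.
(I + N)⁵ = I + 5·N = [[1, 10], [0, 1]].

[[1, 10], [0, 1]]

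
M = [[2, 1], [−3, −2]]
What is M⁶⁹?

M² = I (check: tr M = 0 and det M = −1), so M⁶⁹ = M since 69 is odd.

[[2, 1], [−3, −2]]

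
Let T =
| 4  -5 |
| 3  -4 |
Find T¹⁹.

[[4, -5], [3, -4]]

T² = I (check: tr T = 0 and det T = -1), so T¹⁹ = T since 19 is odd.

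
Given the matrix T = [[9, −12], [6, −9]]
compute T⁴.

[[81, 0], [0, 81]]

tr T = 0 and det T = −9, so the characteristic polynomial is λ² − (0)λ + (−9) with roots −3 and 3.
Eigenvectors give P = [[−1, 2], [−1, 1]] with P⁻¹ = [[1, −2], [1, −1]], and T = P·diag(−3, 3)·P⁻¹.
Then T⁴ = P·diag(81, 81)·P⁻¹ = [[−81, 162], [−81, 81]] · [[1, −2], [1, −1]] = [[81, 0], [0, 81]].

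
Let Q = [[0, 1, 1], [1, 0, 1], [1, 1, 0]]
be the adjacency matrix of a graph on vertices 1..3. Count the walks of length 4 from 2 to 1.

The number of length-4 walks from vertex 2 to vertex 1 is entry (2,1) of Q^4, where Q is the adjacency matrix.
Q^2 = [[2, 1, 1], [1, 2, 1], [1, 1, 2]]
Q^3 = [[2, 3, 3], [3, 2, 3], [3, 3, 2]]
Q^4 = [[6, 5, 5], [5, 6, 5], [5, 5, 6]]

5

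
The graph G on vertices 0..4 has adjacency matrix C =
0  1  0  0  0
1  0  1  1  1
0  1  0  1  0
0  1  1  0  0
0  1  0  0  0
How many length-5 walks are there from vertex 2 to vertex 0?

The number of length-5 walks from vertex 2 to vertex 0 is entry (2,0) of C^5, where C is the adjacency matrix.
C^2 = [[1, 0, 1, 1, 1], [0, 4, 1, 1, 0], [1, 1, 2, 1, 1], [1, 1, 1, 2, 1], [1, 0, 1, 1, 1]]
C^3 = [[0, 4, 1, 1, 0], [4, 2, 5, 5, 4], [1, 5, 2, 3, 1], [1, 5, 3, 2, 1], [0, 4, 1, 1, 0]]
C^4 = [[4, 2, 5, 5, 4], [2, 18, 7, 7, 2], [5, 7, 8, 7, 5], [5, 7, 7, 8, 5], [4, 2, 5, 5, 4]]
C^5 = [[2, 18, 7, 7, 2], [18, 18, 25, 25, 18], [7, 25, 14, 15, 7], [7, 25, 15, 14, 7], [2, 18, 7, 7, 2]]

7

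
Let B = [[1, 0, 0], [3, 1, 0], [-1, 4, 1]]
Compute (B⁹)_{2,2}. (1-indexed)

B = I + N where N = [[0, 0, 0], [3, 0, 0], [-1, 4, 0]] is strictly lower-triangular, so N³ = 0.
(I + N)⁹ = I + 9·N + 36·N² = [[1, 0, 0], [27, 1, 0], [423, 36, 1]].

1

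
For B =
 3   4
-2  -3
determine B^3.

[[3, 4], [-2, -3]]

B² = I (check: tr B = 0 and det B = -1), so B^3 = B since 3 is odd.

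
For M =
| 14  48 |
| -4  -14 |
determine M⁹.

tr M = 0 and det M = -4, so the characteristic polynomial is λ² − (0)λ + (-4) with roots 2 and -2.
Eigenvectors give P = [[4, -3], [-1, 1]] with P⁻¹ = [[1, 3], [1, 4]], and M = P·diag(2, -2)·P⁻¹.
Then M⁹ = P·diag(512, -512)·P⁻¹ = [[2048, 1536], [-512, -512]] · [[1, 3], [1, 4]] = [[3584, 12288], [-1024, -3584]].

[[3584, 12288], [-1024, -3584]]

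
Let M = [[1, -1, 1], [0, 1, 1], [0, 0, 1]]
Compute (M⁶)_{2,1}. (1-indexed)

M = I + N where N = [[0, -1, 1], [0, 0, 1], [0, 0, 0]] is strictly upper-triangular, so N³ = 0.
(I + N)⁶ = I + 6·N + 15·N² = [[1, -6, -9], [0, 1, 6], [0, 0, 1]].

0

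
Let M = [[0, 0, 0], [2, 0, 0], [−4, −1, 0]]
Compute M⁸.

M is strictly triangular, hence nilpotent: M³ = 0, so M⁸ = 0.

[[0, 0, 0], [0, 0, 0], [0, 0, 0]]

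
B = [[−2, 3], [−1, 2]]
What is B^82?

[[1, 0], [0, 1]]

B² = I (check: tr B = 0 and det B = −1), so B^82 = I since 82 is even.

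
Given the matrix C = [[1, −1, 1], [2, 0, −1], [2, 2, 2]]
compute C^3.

[[11, 7, 8], [−8, 0, 4], [22, −2, 16]]

C^2 = [[1, 1, 4], [0, −4, 0], [10, 2, 4]]
C^3 = [[11, 7, 8], [−8, 0, 4], [22, −2, 16]]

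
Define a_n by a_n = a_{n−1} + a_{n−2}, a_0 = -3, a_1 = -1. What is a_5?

-14

With companion matrix Q = [[1, 1], [1, 0]], [a_n, a_{n−1}]ᵀ = Q·[a_{n−1}, a_{n−2}]ᵀ, so [a_5, a_4]ᵀ = Q⁴·[a_1, a_0]ᵀ.
Q⁴ = [[5, 3], [3, 2]], giving [a_5, a_4]ᵀ = [[-14], [-9]].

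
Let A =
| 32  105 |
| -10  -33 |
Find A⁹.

tr A = -1 and det A = -6, so the characteristic polynomial is λ² − (-1)λ + (-6) with roots -3 and 2.
Eigenvectors give P = [[3, -7], [-1, 2]] with P⁻¹ = [[-2, -7], [-1, -3]], and A = P·diag(-3, 2)·P⁻¹.
Then A⁹ = P·diag(-19683, 512)·P⁻¹ = [[-59049, -3584], [19683, 1024]] · [[-2, -7], [-1, -3]] = [[121682, 424095], [-40390, -140853]].

[[121682, 424095], [-40390, -140853]]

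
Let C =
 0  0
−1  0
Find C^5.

[[0, 0], [0, 0]]

C is strictly triangular, hence nilpotent: C^2 = 0, so C^5 = 0.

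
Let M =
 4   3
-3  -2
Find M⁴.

[[13, 12], [-12, -11]]

M² = [[7, 6], [-6, -5]]
M³ = [[10, 9], [-9, -8]]
M⁴ = [[13, 12], [-12, -11]]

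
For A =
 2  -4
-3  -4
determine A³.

[[8, -96], [-72, -136]]

A² = [[16, 8], [6, 28]]
A³ = [[8, -96], [-72, -136]]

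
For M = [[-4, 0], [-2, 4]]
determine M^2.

[[16, 0], [0, 16]]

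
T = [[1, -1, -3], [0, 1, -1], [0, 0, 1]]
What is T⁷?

T = I + N where N = [[0, -1, -3], [0, 0, -1], [0, 0, 0]] is strictly upper-triangular, so N³ = 0.
(I + N)⁷ = I + 7·N + 21·N² = [[1, -7, 0], [0, 1, -7], [0, 0, 1]].

[[1, -7, 0], [0, 1, -7], [0, 0, 1]]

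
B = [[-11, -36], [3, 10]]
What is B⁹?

tr B = -1 and det B = -2, so the characteristic polynomial is λ² − (-1)λ + (-2) with roots 1 and -2.
Eigenvectors give P = [[3, -4], [-1, 1]] with P⁻¹ = [[-1, -4], [-1, -3]], and B = P·diag(1, -2)·P⁻¹.
Then B⁹ = P·diag(1, -512)·P⁻¹ = [[3, 2048], [-1, -512]] · [[-1, -4], [-1, -3]] = [[-2051, -6156], [513, 1540]].

[[-2051, -6156], [513, 1540]]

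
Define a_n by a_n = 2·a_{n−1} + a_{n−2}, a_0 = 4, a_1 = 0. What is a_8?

With companion matrix T = [[2, 1], [1, 0]], [a_n, a_{n−1}]ᵀ = T·[a_{n−1}, a_{n−2}]ᵀ, so [a_8, a_7]ᵀ = T⁷·[a_1, a_0]ᵀ.
T⁷ = [[408, 169], [169, 70]], giving [a_8, a_7]ᵀ = [[676], [280]].

676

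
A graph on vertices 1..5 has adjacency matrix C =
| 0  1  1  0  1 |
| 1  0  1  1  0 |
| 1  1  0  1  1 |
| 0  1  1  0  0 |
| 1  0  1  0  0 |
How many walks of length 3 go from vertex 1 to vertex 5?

The number of length-3 walks from vertex 1 to vertex 5 is entry (1,5) of C³, where C is the adjacency matrix.
C² = [[3, 1, 2, 2, 1], [1, 3, 2, 1, 2], [2, 2, 4, 1, 1], [2, 1, 1, 2, 1], [1, 2, 1, 1, 2]]
C³ = [[4, 7, 7, 3, 5], [7, 4, 7, 5, 3], [7, 7, 6, 6, 6], [3, 5, 6, 2, 3], [5, 3, 6, 3, 2]]

5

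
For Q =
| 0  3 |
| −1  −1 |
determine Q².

[[−3, −3], [1, −2]]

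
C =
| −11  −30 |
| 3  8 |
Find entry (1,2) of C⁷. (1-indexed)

−3810

tr C = −3 and det C = 2, so the characteristic polynomial is λ² − (−3)λ + (2) with roots −1 and −2.
Eigenvectors give P = [[−3, 10], [1, −3]] with P⁻¹ = [[3, 10], [1, 3]], and C = P·diag(−1, −2)·P⁻¹.
Then C⁷ = P·diag(−1, −128)·P⁻¹ = [[3, −1280], [−1, 384]] · [[3, 10], [1, 3]] = [[−1271, −3810], [381, 1142]].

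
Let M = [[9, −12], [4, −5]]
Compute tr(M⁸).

6562

tr M = 4 and det M = 3, so the characteristic polynomial is λ² − (4)λ + (3) with roots 3 and 1.
Eigenvectors give P = [[−2, 3], [−1, 2]] with P⁻¹ = [[−2, 3], [−1, 2]], and M = P·diag(3, 1)·P⁻¹.
Then M⁸ = P·diag(6561, 1)·P⁻¹ = [[−13122, 3], [−6561, 2]] · [[−2, 3], [−1, 2]] = [[26241, −39360], [13120, −19679]].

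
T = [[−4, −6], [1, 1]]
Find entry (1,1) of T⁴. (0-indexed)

−29

tr T = −3 and det T = 2, so the characteristic polynomial is λ² − (−3)λ + (2) with roots −1 and −2.
Eigenvectors give P = [[−2, 3], [1, −1]] with P⁻¹ = [[1, 3], [1, 2]], and T = P·diag(−1, −2)·P⁻¹.
Then T⁴ = P·diag(1, 16)·P⁻¹ = [[−2, 48], [1, −16]] · [[1, 3], [1, 2]] = [[46, 90], [−15, −29]].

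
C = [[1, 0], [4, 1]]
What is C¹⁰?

[[1, 0], [40, 1]]

C = I + N where N = [[0, 0], [4, 0]] is strictly lower-triangular, so N² = 0.
(I + N)¹⁰ = I + 10·N = [[1, 0], [40, 1]].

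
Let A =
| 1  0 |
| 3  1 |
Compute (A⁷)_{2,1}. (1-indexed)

A = I + N where N = [[0, 0], [3, 0]] is strictly lower-triangular, so N² = 0.
(I + N)⁷ = I + 7·N = [[1, 0], [21, 1]].

21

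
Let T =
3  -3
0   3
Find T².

[[9, -18], [0, 9]]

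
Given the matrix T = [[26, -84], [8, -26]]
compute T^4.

tr T = 0 and det T = -4, so the characteristic polynomial is λ² − (0)λ + (-4) with roots 2 and -2.
Eigenvectors give P = [[7, 3], [2, 1]] with P⁻¹ = [[1, -3], [-2, 7]], and T = P·diag(2, -2)·P⁻¹.
Then T^4 = P·diag(16, 16)·P⁻¹ = [[112, 48], [32, 16]] · [[1, -3], [-2, 7]] = [[16, 0], [0, 16]].

[[16, 0], [0, 16]]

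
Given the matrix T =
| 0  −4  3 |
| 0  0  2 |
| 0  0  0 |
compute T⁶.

T is strictly triangular, hence nilpotent: T³ = 0, so T⁶ = 0.

[[0, 0, 0], [0, 0, 0], [0, 0, 0]]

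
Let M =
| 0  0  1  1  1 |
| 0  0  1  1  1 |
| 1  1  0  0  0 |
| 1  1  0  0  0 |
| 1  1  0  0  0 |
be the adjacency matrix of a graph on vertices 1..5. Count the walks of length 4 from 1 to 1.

The number of length-4 walks from vertex 1 to vertex 1 is entry (1,1) of M^4, where M is the adjacency matrix.
M^2 = [[3, 3, 0, 0, 0], [3, 3, 0, 0, 0], [0, 0, 2, 2, 2], [0, 0, 2, 2, 2], [0, 0, 2, 2, 2]]
M^3 = [[0, 0, 6, 6, 6], [0, 0, 6, 6, 6], [6, 6, 0, 0, 0], [6, 6, 0, 0, 0], [6, 6, 0, 0, 0]]
M^4 = [[18, 18, 0, 0, 0], [18, 18, 0, 0, 0], [0, 0, 12, 12, 12], [0, 0, 12, 12, 12], [0, 0, 12, 12, 12]]

18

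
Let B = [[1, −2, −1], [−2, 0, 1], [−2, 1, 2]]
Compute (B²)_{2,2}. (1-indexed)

5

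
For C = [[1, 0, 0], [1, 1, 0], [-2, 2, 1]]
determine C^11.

C = I + N where N = [[0, 0, 0], [1, 0, 0], [-2, 2, 0]] is strictly lower-triangular, so N^3 = 0.
(I + N)^11 = I + 11·N + 55·N^2 = [[1, 0, 0], [11, 1, 0], [88, 22, 1]].

[[1, 0, 0], [11, 1, 0], [88, 22, 1]]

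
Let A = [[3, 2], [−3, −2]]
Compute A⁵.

[[3, 2], [−3, −2]]

A² = A (a projection; rank 1, trace 1), so A⁵ = A.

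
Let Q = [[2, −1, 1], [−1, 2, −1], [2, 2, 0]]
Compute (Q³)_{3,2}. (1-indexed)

Q² = [[7, −2, 3], [−6, 3, −3], [2, 2, 0]]
Q³ = [[22, −5, 9], [−21, 6, −9], [2, 2, 0]]

2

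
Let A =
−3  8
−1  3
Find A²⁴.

A² = I (check: tr A = 0 and det A = −1), so A²⁴ = I since 24 is even.

[[1, 0], [0, 1]]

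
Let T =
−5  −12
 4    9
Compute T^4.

[[−239, −480], [160, 321]]

tr T = 4 and det T = 3, so the characteristic polynomial is λ² − (4)λ + (3) with roots 3 and 1.
Eigenvectors give P = [[−3, −2], [2, 1]] with P⁻¹ = [[1, 2], [−2, −3]], and T = P·diag(3, 1)·P⁻¹.
Then T^4 = P·diag(81, 1)·P⁻¹ = [[−243, −2], [162, 1]] · [[1, 2], [−2, −3]] = [[−239, −480], [160, 321]].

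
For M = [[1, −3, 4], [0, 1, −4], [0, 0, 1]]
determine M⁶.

[[1, −18, 204], [0, 1, −24], [0, 0, 1]]

M = I + N where N = [[0, −3, 4], [0, 0, −4], [0, 0, 0]] is strictly upper-triangular, so N³ = 0.
(I + N)⁶ = I + 6·N + 15·N² = [[1, −18, 204], [0, 1, −24], [0, 0, 1]].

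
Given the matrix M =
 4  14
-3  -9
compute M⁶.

tr M = -5 and det M = 6, so the characteristic polynomial is λ² − (-5)λ + (6) with roots -3 and -2.
Eigenvectors give P = [[2, 7], [-1, -3]] with P⁻¹ = [[-3, -7], [1, 2]], and M = P·diag(-3, -2)·P⁻¹.
Then M⁶ = P·diag(729, 64)·P⁻¹ = [[1458, 448], [-729, -192]] · [[-3, -7], [1, 2]] = [[-3926, -9310], [1995, 4719]].

[[-3926, -9310], [1995, 4719]]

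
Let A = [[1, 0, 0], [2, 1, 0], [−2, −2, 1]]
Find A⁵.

[[1, 0, 0], [10, 1, 0], [−50, −10, 1]]

A = I + N where N = [[0, 0, 0], [2, 0, 0], [−2, −2, 0]] is strictly lower-triangular, so N³ = 0.
(I + N)⁵ = I + 5·N + 10·N² = [[1, 0, 0], [10, 1, 0], [−50, −10, 1]].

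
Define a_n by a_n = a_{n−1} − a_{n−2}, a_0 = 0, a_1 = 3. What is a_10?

With companion matrix Q = [[1, −1], [1, 0]], [a_n, a_{n−1}]ᵀ = Q·[a_{n−1}, a_{n−2}]ᵀ, so [a_10, a_9]ᵀ = Q⁹·[a_1, a_0]ᵀ.
Q⁹ = [[−1, 0], [0, −1]], giving [a_10, a_9]ᵀ = [[−3], [0]].

−3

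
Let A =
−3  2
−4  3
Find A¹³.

[[−3, 2], [−4, 3]]

A² = I (check: tr A = 0 and det A = −1), so A¹³ = A since 13 is odd.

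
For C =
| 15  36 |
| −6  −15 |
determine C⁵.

[[1215, 2916], [−486, −1215]]

tr C = 0 and det C = −9, so the characteristic polynomial is λ² − (0)λ + (−9) with roots −3 and 3.
Eigenvectors give P = [[−2, 3], [1, −1]] with P⁻¹ = [[1, 3], [1, 2]], and C = P·diag(−3, 3)·P⁻¹.
Then C⁵ = P·diag(−243, 243)·P⁻¹ = [[486, 729], [−243, −243]] · [[1, 3], [1, 2]] = [[1215, 2916], [−486, −1215]].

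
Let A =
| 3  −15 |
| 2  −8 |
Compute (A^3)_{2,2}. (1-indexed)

−122

tr A = −5 and det A = 6, so the characteristic polynomial is λ² − (−5)λ + (6) with roots −2 and −3.
Eigenvectors give P = [[3, −5], [1, −2]] with P⁻¹ = [[2, −5], [1, −3]], and A = P·diag(−2, −3)·P⁻¹.
Then A^3 = P·diag(−8, −27)·P⁻¹ = [[−24, 135], [−8, 54]] · [[2, −5], [1, −3]] = [[87, −285], [38, −122]].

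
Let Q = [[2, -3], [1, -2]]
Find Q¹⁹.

[[2, -3], [1, -2]]

Q² = I (check: tr Q = 0 and det Q = -1), so Q¹⁹ = Q since 19 is odd.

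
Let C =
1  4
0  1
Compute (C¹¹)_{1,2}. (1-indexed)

44

C = I + N where N = [[0, 4], [0, 0]] is strictly upper-triangular, so N² = 0.
(I + N)¹¹ = I + 11·N = [[1, 44], [0, 1]].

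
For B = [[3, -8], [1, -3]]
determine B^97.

[[3, -8], [1, -3]]

B² = I (check: tr B = 0 and det B = -1), so B^97 = B since 97 is odd.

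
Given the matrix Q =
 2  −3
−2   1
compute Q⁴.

[[154, −153], [−102, 103]]

Q² = [[10, −9], [−6, 7]]
Q³ = [[38, −39], [−26, 25]]
Q⁴ = [[154, −153], [−102, 103]]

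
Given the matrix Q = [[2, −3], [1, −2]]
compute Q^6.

Q² = I (check: tr Q = 0 and det Q = −1), so Q^6 = I since 6 is even.

[[1, 0], [0, 1]]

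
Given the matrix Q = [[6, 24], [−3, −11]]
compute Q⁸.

tr Q = −5 and det Q = 6, so the characteristic polynomial is λ² − (−5)λ + (6) with roots −2 and −3.
Eigenvectors give P = [[−3, −8], [1, 3]] with P⁻¹ = [[−3, −8], [1, 3]], and Q = P·diag(−2, −3)·P⁻¹.
Then Q⁸ = P·diag(256, 6561)·P⁻¹ = [[−768, −52488], [256, 19683]] · [[−3, −8], [1, 3]] = [[−50184, −151320], [18915, 57001]].

[[−50184, −151320], [18915, 57001]]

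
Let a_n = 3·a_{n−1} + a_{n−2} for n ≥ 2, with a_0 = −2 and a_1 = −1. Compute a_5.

−175

With companion matrix B = [[3, 1], [1, 0]], [a_n, a_{n−1}]ᵀ = B·[a_{n−1}, a_{n−2}]ᵀ, so [a_5, a_4]ᵀ = B^4·[a_1, a_0]ᵀ.
B^4 = [[109, 33], [33, 10]], giving [a_5, a_4]ᵀ = [[−175], [−53]].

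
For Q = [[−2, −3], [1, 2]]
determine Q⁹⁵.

Q² = I (check: tr Q = 0 and det Q = −1), so Q⁹⁵ = Q since 95 is odd.

[[−2, −3], [1, 2]]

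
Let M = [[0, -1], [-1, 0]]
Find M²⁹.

[[0, -1], [-1, 0]]

M² = I (check: tr M = 0 and det M = -1), so M²⁹ = M since 29 is odd.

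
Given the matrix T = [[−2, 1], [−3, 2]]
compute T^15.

T² = I (check: tr T = 0 and det T = −1), so T^15 = T since 15 is odd.

[[−2, 1], [−3, 2]]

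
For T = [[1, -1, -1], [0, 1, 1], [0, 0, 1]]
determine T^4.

T = I + N where N = [[0, -1, -1], [0, 0, 1], [0, 0, 0]] is strictly upper-triangular, so N^3 = 0.
(I + N)^4 = I + 4·N + 6·N^2 = [[1, -4, -10], [0, 1, 4], [0, 0, 1]].

[[1, -4, -10], [0, 1, 4], [0, 0, 1]]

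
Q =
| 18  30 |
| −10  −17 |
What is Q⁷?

tr Q = 1 and det Q = −6, so the characteristic polynomial is λ² − (1)λ + (−6) with roots 3 and −2.
Eigenvectors give P = [[−2, −3], [1, 2]] with P⁻¹ = [[−2, −3], [1, 2]], and Q = P·diag(3, −2)·P⁻¹.
Then Q⁷ = P·diag(2187, −128)·P⁻¹ = [[−4374, 384], [2187, −256]] · [[−2, −3], [1, 2]] = [[9132, 13890], [−4630, −7073]].

[[9132, 13890], [−4630, −7073]]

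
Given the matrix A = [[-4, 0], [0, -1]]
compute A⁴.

[[256, 0], [0, 1]]

A² = [[16, 0], [0, 1]]
A³ = [[-64, 0], [0, -1]]
A⁴ = [[256, 0], [0, 1]]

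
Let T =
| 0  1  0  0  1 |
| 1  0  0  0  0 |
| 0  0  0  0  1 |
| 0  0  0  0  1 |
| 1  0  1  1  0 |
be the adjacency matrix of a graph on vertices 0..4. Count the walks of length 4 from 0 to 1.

The number of length-4 walks from vertex 0 to vertex 1 is entry (0,1) of T⁴, where T is the adjacency matrix.
T² = [[2, 0, 1, 1, 0], [0, 1, 0, 0, 1], [1, 0, 1, 1, 0], [1, 0, 1, 1, 0], [0, 1, 0, 0, 3]]
T³ = [[0, 2, 0, 0, 4], [2, 0, 1, 1, 0], [0, 1, 0, 0, 3], [0, 1, 0, 0, 3], [4, 0, 3, 3, 0]]
T⁴ = [[6, 0, 4, 4, 0], [0, 2, 0, 0, 4], [4, 0, 3, 3, 0], [4, 0, 3, 3, 0], [0, 4, 0, 0, 10]]

0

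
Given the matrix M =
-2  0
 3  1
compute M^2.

[[4, 0], [-3, 1]]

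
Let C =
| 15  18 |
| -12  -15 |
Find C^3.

[[135, 162], [-108, -135]]

tr C = 0 and det C = -9, so the characteristic polynomial is λ² − (0)λ + (-9) with roots 3 and -3.
Eigenvectors give P = [[3, -1], [-2, 1]] with P⁻¹ = [[1, 1], [2, 3]], and C = P·diag(3, -3)·P⁻¹.
Then C^3 = P·diag(27, -27)·P⁻¹ = [[81, 27], [-54, -27]] · [[1, 1], [2, 3]] = [[135, 162], [-108, -135]].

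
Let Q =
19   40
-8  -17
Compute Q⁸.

[[32801, 65600], [-13120, -26239]]

tr Q = 2 and det Q = -3, so the characteristic polynomial is λ² − (2)λ + (-3) with roots -1 and 3.
Eigenvectors give P = [[-2, 5], [1, -2]] with P⁻¹ = [[2, 5], [1, 2]], and Q = P·diag(-1, 3)·P⁻¹.
Then Q⁸ = P·diag(1, 6561)·P⁻¹ = [[-2, 32805], [1, -13122]] · [[2, 5], [1, 2]] = [[32801, 65600], [-13120, -26239]].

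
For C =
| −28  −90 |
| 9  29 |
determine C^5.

[[−298, −990], [99, 329]]

tr C = 1 and det C = −2, so the characteristic polynomial is λ² − (1)λ + (−2) with roots −1 and 2.
Eigenvectors give P = [[10, 3], [−3, −1]] with P⁻¹ = [[1, 3], [−3, −10]], and C = P·diag(−1, 2)·P⁻¹.
Then C^5 = P·diag(−1, 32)·P⁻¹ = [[−10, 96], [3, −32]] · [[1, 3], [−3, −10]] = [[−298, −990], [99, 329]].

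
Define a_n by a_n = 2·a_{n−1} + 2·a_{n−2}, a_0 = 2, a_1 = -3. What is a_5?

With companion matrix C = [[2, 2], [1, 0]], [a_n, a_{n−1}]ᵀ = C·[a_{n−1}, a_{n−2}]ᵀ, so [a_5, a_4]ᵀ = C⁴·[a_1, a_0]ᵀ.
C⁴ = [[44, 32], [16, 12]], giving [a_5, a_4]ᵀ = [[-68], [-24]].

-68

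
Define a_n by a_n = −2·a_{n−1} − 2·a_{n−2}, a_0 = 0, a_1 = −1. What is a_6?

−8

With companion matrix M = [[−2, −2], [1, 0]], [a_n, a_{n−1}]ᵀ = M·[a_{n−1}, a_{n−2}]ᵀ, so [a_6, a_5]ᵀ = M^5·[a_1, a_0]ᵀ.
M^5 = [[8, 8], [−4, 0]], giving [a_6, a_5]ᵀ = [[−8], [4]].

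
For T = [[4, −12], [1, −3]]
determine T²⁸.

T² = T (a projection; rank 1, trace 1), so T²⁸ = T.

[[4, −12], [1, −3]]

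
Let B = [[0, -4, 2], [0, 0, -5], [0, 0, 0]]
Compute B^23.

[[0, 0, 0], [0, 0, 0], [0, 0, 0]]

B is strictly triangular, hence nilpotent: B^3 = 0, so B^23 = 0.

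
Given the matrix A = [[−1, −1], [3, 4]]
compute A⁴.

A² = [[−2, −3], [9, 13]]
A³ = [[−7, −10], [30, 43]]
A⁴ = [[−23, −33], [99, 142]]

[[−23, −33], [99, 142]]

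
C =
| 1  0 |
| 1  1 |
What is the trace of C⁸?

2

C = I + N where N = [[0, 0], [1, 0]] is strictly lower-triangular, so N² = 0.
(I + N)⁸ = I + 8·N = [[1, 0], [8, 1]].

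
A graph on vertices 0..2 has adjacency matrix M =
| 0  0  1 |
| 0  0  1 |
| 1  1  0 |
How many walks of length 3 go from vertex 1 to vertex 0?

0

The number of length-3 walks from vertex 1 to vertex 0 is entry (1,0) of M³, where M is the adjacency matrix.
M² = [[1, 1, 0], [1, 1, 0], [0, 0, 2]]
M³ = [[0, 0, 2], [0, 0, 2], [2, 2, 0]]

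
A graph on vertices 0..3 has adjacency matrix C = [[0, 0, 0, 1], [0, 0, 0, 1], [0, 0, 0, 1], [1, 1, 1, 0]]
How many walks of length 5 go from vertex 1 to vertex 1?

0

The number of length-5 walks from vertex 1 to vertex 1 is entry (1,1) of C⁵, where C is the adjacency matrix.
C² = [[1, 1, 1, 0], [1, 1, 1, 0], [1, 1, 1, 0], [0, 0, 0, 3]]
C³ = [[0, 0, 0, 3], [0, 0, 0, 3], [0, 0, 0, 3], [3, 3, 3, 0]]
C⁴ = [[3, 3, 3, 0], [3, 3, 3, 0], [3, 3, 3, 0], [0, 0, 0, 9]]
C⁵ = [[0, 0, 0, 9], [0, 0, 0, 9], [0, 0, 0, 9], [9, 9, 9, 0]]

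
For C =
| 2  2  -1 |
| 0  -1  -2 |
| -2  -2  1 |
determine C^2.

[[6, 4, -7], [4, 5, 0], [-6, -4, 7]]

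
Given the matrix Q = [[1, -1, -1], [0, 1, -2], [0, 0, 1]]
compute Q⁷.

Q = I + N where N = [[0, -1, -1], [0, 0, -2], [0, 0, 0]] is strictly upper-triangular, so N³ = 0.
(I + N)⁷ = I + 7·N + 21·N² = [[1, -7, 35], [0, 1, -14], [0, 0, 1]].

[[1, -7, 35], [0, 1, -14], [0, 0, 1]]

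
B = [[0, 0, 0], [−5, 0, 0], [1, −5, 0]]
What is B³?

[[0, 0, 0], [0, 0, 0], [0, 0, 0]]

B is strictly triangular, hence nilpotent: B³ = 0, so B³ = 0.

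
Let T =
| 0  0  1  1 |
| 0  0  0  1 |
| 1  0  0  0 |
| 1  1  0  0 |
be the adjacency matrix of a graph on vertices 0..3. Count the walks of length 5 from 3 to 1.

The number of length-5 walks from vertex 3 to vertex 1 is entry (3,1) of T⁵, where T is the adjacency matrix.
T² = [[2, 1, 0, 0], [1, 1, 0, 0], [0, 0, 1, 1], [0, 0, 1, 2]]
T³ = [[0, 0, 2, 3], [0, 0, 1, 2], [2, 1, 0, 0], [3, 2, 0, 0]]
T⁴ = [[5, 3, 0, 0], [3, 2, 0, 0], [0, 0, 2, 3], [0, 0, 3, 5]]
T⁵ = [[0, 0, 5, 8], [0, 0, 3, 5], [5, 3, 0, 0], [8, 5, 0, 0]]

5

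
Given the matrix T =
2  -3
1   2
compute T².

[[1, -12], [4, 1]]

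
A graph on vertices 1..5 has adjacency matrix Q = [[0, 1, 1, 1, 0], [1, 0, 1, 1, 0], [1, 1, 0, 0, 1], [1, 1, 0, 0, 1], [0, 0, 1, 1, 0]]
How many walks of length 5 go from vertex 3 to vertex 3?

26

The number of length-5 walks from vertex 3 to vertex 3 is entry (3,3) of Q^5, where Q is the adjacency matrix.
Q^2 = [[3, 2, 1, 1, 2], [2, 3, 1, 1, 2], [1, 1, 3, 3, 0], [1, 1, 3, 3, 0], [2, 2, 0, 0, 2]]
Q^3 = [[4, 5, 7, 7, 2], [5, 4, 7, 7, 2], [7, 7, 2, 2, 6], [7, 7, 2, 2, 6], [2, 2, 6, 6, 0]]
Q^4 = [[19, 18, 11, 11, 14], [18, 19, 11, 11, 14], [11, 11, 20, 20, 4], [11, 11, 20, 20, 4], [14, 14, 4, 4, 12]]
Q^5 = [[40, 41, 51, 51, 22], [41, 40, 51, 51, 22], [51, 51, 26, 26, 40], [51, 51, 26, 26, 40], [22, 22, 40, 40, 8]]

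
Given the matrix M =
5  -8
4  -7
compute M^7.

tr M = -2 and det M = -3, so the characteristic polynomial is λ² − (-2)λ + (-3) with roots 1 and -3.
Eigenvectors give P = [[2, -1], [1, -1]] with P⁻¹ = [[1, -1], [1, -2]], and M = P·diag(1, -3)·P⁻¹.
Then M^7 = P·diag(1, -2187)·P⁻¹ = [[2, 2187], [1, 2187]] · [[1, -1], [1, -2]] = [[2189, -4376], [2188, -4375]].

[[2189, -4376], [2188, -4375]]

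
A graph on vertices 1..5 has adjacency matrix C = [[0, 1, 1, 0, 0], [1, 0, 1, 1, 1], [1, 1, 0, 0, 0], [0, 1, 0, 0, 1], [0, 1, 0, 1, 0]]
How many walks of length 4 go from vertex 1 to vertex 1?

The number of length-4 walks from vertex 1 to vertex 1 is entry (1,1) of C⁴, where C is the adjacency matrix.
C² = [[2, 1, 1, 1, 1], [1, 4, 1, 1, 1], [1, 1, 2, 1, 1], [1, 1, 1, 2, 1], [1, 1, 1, 1, 2]]
C³ = [[2, 5, 3, 2, 2], [5, 4, 5, 5, 5], [3, 5, 2, 2, 2], [2, 5, 2, 2, 3], [2, 5, 2, 3, 2]]
C⁴ = [[8, 9, 7, 7, 7], [9, 20, 9, 9, 9], [7, 9, 8, 7, 7], [7, 9, 7, 8, 7], [7, 9, 7, 7, 8]]

8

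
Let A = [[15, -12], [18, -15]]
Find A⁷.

[[10935, -8748], [13122, -10935]]

tr A = 0 and det A = -9, so the characteristic polynomial is λ² − (0)λ + (-9) with roots 3 and -3.
Eigenvectors give P = [[1, -2], [1, -3]] with P⁻¹ = [[3, -2], [1, -1]], and A = P·diag(3, -3)·P⁻¹.
Then A⁷ = P·diag(2187, -2187)·P⁻¹ = [[2187, 4374], [2187, 6561]] · [[3, -2], [1, -1]] = [[10935, -8748], [13122, -10935]].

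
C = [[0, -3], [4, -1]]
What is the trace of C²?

-23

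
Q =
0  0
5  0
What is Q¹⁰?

[[0, 0], [0, 0]]

Q is strictly triangular, hence nilpotent: Q² = 0, so Q¹⁰ = 0.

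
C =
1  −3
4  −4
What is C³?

C² = [[−11, 9], [−12, 4]]
C³ = [[25, −3], [4, 20]]

[[25, −3], [4, 20]]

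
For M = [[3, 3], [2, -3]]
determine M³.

[[45, 45], [30, -45]]

M² = [[15, 0], [0, 15]]
M³ = [[45, 45], [30, -45]]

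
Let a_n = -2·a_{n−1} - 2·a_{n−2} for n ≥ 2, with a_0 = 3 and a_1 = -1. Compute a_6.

16

With companion matrix C = [[-2, -2], [1, 0]], [a_n, a_{n−1}]ᵀ = C·[a_{n−1}, a_{n−2}]ᵀ, so [a_6, a_5]ᵀ = C^5·[a_1, a_0]ᵀ.
C^5 = [[8, 8], [-4, 0]], giving [a_6, a_5]ᵀ = [[16], [4]].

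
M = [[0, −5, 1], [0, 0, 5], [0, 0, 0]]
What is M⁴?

[[0, 0, 0], [0, 0, 0], [0, 0, 0]]

M is strictly triangular, hence nilpotent: M³ = 0, so M⁴ = 0.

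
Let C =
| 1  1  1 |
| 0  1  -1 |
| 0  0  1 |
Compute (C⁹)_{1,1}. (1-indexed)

C = I + N where N = [[0, 1, 1], [0, 0, -1], [0, 0, 0]] is strictly upper-triangular, so N³ = 0.
(I + N)⁹ = I + 9·N + 36·N² = [[1, 9, -27], [0, 1, -9], [0, 0, 1]].

1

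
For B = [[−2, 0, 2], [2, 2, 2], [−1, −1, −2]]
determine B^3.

[[0, 4, 16], [4, 0, −8], [−4, 0, 4]]

B^2 = [[2, −2, −8], [−2, 2, 4], [2, 0, 0]]
B^3 = [[0, 4, 16], [4, 0, −8], [−4, 0, 4]]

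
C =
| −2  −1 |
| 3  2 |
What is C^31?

C² = I (check: tr C = 0 and det C = −1), so C^31 = C since 31 is odd.

[[−2, −1], [3, 2]]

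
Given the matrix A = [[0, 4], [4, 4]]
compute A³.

A² = [[16, 16], [16, 32]]
A³ = [[64, 128], [128, 192]]

[[64, 128], [128, 192]]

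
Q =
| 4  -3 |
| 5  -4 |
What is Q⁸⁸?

Q² = I (check: tr Q = 0 and det Q = -1), so Q⁸⁸ = I since 88 is even.

[[1, 0], [0, 1]]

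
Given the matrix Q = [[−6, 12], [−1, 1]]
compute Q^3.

[[−84, 228], [−19, 49]]

tr Q = −5 and det Q = 6, so the characteristic polynomial is λ² − (−5)λ + (6) with roots −3 and −2.
Eigenvectors give P = [[4, 3], [1, 1]] with P⁻¹ = [[1, −3], [−1, 4]], and Q = P·diag(−3, −2)·P⁻¹.
Then Q^3 = P·diag(−27, −8)·P⁻¹ = [[−108, −24], [−27, −8]] · [[1, −3], [−1, 4]] = [[−84, 228], [−19, 49]].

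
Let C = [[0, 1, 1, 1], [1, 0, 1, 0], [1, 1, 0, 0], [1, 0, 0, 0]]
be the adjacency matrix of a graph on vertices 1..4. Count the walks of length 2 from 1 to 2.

1

The number of length-2 walks from vertex 1 to vertex 2 is entry (1,2) of C², where C is the adjacency matrix.
C² = [[3, 1, 1, 0], [1, 2, 1, 1], [1, 1, 2, 1], [0, 1, 1, 1]]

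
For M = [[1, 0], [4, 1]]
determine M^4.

M = I + N where N = [[0, 0], [4, 0]] is strictly lower-triangular, so N^2 = 0.
(I + N)^4 = I + 4·N = [[1, 0], [16, 1]].

[[1, 0], [16, 1]]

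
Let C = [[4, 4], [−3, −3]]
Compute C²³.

C² = C (a projection; rank 1, trace 1), so C²³ = C.

[[4, 4], [−3, −3]]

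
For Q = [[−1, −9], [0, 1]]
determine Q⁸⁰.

Q² = I (check: tr Q = 0 and det Q = −1), so Q⁸⁰ = I since 80 is even.

[[1, 0], [0, 1]]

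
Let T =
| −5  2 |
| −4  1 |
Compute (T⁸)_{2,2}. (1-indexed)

tr T = −4 and det T = 3, so the characteristic polynomial is λ² − (−4)λ + (3) with roots −3 and −1.
Eigenvectors give P = [[1, −1], [1, −2]] with P⁻¹ = [[2, −1], [1, −1]], and T = P·diag(−3, −1)·P⁻¹.
Then T⁸ = P·diag(6561, 1)·P⁻¹ = [[6561, −1], [6561, −2]] · [[2, −1], [1, −1]] = [[13121, −6560], [13120, −6559]].

−6559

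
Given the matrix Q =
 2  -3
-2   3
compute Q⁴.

Q² = [[10, -15], [-10, 15]]
Q³ = [[50, -75], [-50, 75]]
Q⁴ = [[250, -375], [-250, 375]]

[[250, -375], [-250, 375]]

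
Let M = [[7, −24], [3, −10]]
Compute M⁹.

tr M = −3 and det M = 2, so the characteristic polynomial is λ² − (−3)λ + (2) with roots −1 and −2.
Eigenvectors give P = [[−3, 8], [−1, 3]] with P⁻¹ = [[−3, 8], [−1, 3]], and M = P·diag(−1, −2)·P⁻¹.
Then M⁹ = P·diag(−1, −512)·P⁻¹ = [[3, −4096], [1, −1536]] · [[−3, 8], [−1, 3]] = [[4087, −12264], [1533, −4600]].

[[4087, −12264], [1533, −4600]]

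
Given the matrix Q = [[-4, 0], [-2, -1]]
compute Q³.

[[-64, 0], [-42, -1]]

Q² = [[16, 0], [10, 1]]
Q³ = [[-64, 0], [-42, -1]]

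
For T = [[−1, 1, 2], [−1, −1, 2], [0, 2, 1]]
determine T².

[[0, 2, 2], [2, 4, −2], [−2, 0, 5]]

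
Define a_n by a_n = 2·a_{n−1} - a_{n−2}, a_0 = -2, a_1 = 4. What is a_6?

34

With companion matrix Q = [[2, -1], [1, 0]], [a_n, a_{n−1}]ᵀ = Q·[a_{n−1}, a_{n−2}]ᵀ, so [a_6, a_5]ᵀ = Q⁵·[a_1, a_0]ᵀ.
Q⁵ = [[6, -5], [5, -4]], giving [a_6, a_5]ᵀ = [[34], [28]].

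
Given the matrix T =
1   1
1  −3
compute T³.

T² = [[2, −2], [−2, 10]]
T³ = [[0, 8], [8, −32]]

[[0, 8], [8, −32]]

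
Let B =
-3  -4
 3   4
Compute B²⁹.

[[-3, -4], [3, 4]]

B² = B (a projection; rank 1, trace 1), so B²⁹ = B.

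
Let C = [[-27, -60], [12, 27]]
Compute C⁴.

tr C = 0 and det C = -9, so the characteristic polynomial is λ² − (0)λ + (-9) with roots 3 and -3.
Eigenvectors give P = [[2, 5], [-1, -2]] with P⁻¹ = [[-2, -5], [1, 2]], and C = P·diag(3, -3)·P⁻¹.
Then C⁴ = P·diag(81, 81)·P⁻¹ = [[162, 405], [-81, -162]] · [[-2, -5], [1, 2]] = [[81, 0], [0, 81]].

[[81, 0], [0, 81]]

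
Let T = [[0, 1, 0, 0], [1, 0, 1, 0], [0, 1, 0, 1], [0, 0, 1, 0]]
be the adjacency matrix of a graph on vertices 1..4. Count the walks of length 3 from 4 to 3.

The number of length-3 walks from vertex 4 to vertex 3 is entry (4,3) of T³, where T is the adjacency matrix.
T² = [[1, 0, 1, 0], [0, 2, 0, 1], [1, 0, 2, 0], [0, 1, 0, 1]]
T³ = [[0, 2, 0, 1], [2, 0, 3, 0], [0, 3, 0, 2], [1, 0, 2, 0]]

2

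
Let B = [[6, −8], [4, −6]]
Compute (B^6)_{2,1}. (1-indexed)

tr B = 0 and det B = −4, so the characteristic polynomial is λ² − (0)λ + (−4) with roots 2 and −2.
Eigenvectors give P = [[2, 1], [1, 1]] with P⁻¹ = [[1, −1], [−1, 2]], and B = P·diag(2, −2)·P⁻¹.
Then B^6 = P·diag(64, 64)·P⁻¹ = [[128, 64], [64, 64]] · [[1, −1], [−1, 2]] = [[64, 0], [0, 64]].

0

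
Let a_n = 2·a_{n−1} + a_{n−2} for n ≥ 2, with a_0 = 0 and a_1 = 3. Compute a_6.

With companion matrix Q = [[2, 1], [1, 0]], [a_n, a_{n−1}]ᵀ = Q·[a_{n−1}, a_{n−2}]ᵀ, so [a_6, a_5]ᵀ = Q⁵·[a_1, a_0]ᵀ.
Q⁵ = [[70, 29], [29, 12]], giving [a_6, a_5]ᵀ = [[210], [87]].

210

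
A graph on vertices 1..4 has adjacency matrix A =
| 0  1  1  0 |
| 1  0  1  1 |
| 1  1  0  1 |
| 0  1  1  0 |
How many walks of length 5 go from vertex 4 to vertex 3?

29

The number of length-5 walks from vertex 4 to vertex 3 is entry (4,3) of A⁵, where A is the adjacency matrix.
A² = [[2, 1, 1, 2], [1, 3, 2, 1], [1, 2, 3, 1], [2, 1, 1, 2]]
A³ = [[2, 5, 5, 2], [5, 4, 5, 5], [5, 5, 4, 5], [2, 5, 5, 2]]
A⁴ = [[10, 9, 9, 10], [9, 15, 14, 9], [9, 14, 15, 9], [10, 9, 9, 10]]
A⁵ = [[18, 29, 29, 18], [29, 32, 33, 29], [29, 33, 32, 29], [18, 29, 29, 18]]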